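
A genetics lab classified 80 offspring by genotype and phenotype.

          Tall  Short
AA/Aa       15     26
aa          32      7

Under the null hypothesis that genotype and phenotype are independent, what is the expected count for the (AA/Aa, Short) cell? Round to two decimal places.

Row total (AA/Aa) = 41; column total (Short) = 33; grand total N = 80.
Expected count = (row total × column total) / N = 41 × 33 / 80 = 16.91.

16.91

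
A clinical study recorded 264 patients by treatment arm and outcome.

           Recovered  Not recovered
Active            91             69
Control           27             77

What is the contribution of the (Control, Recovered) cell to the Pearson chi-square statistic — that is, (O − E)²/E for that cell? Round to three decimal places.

8.167

Row total (Control) = 104; column total (Recovered) = 118; N = 264.
Expected count E = 104 × 118 / 264 = 46.4848.
Contribution = (O − E)²/E = (27 − 46.4848)² / 46.4848 = 8.167.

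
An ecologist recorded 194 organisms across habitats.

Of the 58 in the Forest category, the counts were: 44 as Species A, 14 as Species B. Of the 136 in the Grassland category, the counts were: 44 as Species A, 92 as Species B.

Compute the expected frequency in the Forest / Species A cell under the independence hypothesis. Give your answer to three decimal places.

26.309

Row total (Forest) = 58; column total (Species A) = 88; grand total N = 194.
Expected count = (row total × column total) / N = 58 × 88 / 194 = 26.309.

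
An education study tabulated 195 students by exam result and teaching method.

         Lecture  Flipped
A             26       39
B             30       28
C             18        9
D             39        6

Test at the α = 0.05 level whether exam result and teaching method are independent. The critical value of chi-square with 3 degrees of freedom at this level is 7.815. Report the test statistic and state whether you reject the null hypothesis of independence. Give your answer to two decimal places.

25.59; reject H₀

Row totals: 65, 58, 27, 45. Column totals: 113, 82. Grand total N = 195.
Expected counts (row total × column total / N):
  A, Lecture: 65×113/195 = 37.667
  A, Flipped: 65×82/195 = 27.333
  B, Lecture: 58×113/195 = 33.610
  B, Flipped: 58×82/195 = 24.390
  C, Lecture: 27×113/195 = 15.646
  C, Flipped: 27×82/195 = 11.354
  D, Lecture: 45×113/195 = 26.077
  D, Flipped: 45×82/195 = 18.923
Contributions (O − E)²/E:
  (26 − 37.667)²/37.667 = 3.6137
  (39 − 27.333)²/27.333 = 4.9800
  (30 − 33.610)²/33.610 = 0.3877
  (28 − 24.390)²/24.390 = 0.5343
  (18 − 15.646)²/15.646 = 0.3542
  (9 − 11.354)²/11.354 = 0.4880
  (39 − 26.077)²/26.077 = 6.4043
  (6 − 18.923)²/18.923 = 8.8254
χ² = 3.6137 + 4.9800 + 0.3877 + 0.5343 + 0.3542 + 0.4880 + 6.4043 + 8.8254 = 25.59
df = (4−1)(2−1) = 3. Since 25.59 > 7.815, reject the null hypothesis of independence at α = 0.05.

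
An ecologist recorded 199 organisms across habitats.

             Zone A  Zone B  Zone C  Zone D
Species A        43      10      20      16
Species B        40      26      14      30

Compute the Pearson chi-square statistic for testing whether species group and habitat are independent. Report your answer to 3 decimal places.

10.439

Row totals: 89, 110. Column totals: 83, 36, 34, 46. Grand total N = 199.
Expected counts (row total × column total / N):
  Species A, Zone A: 89×83/199 = 37.12060
  Species A, Zone B: 89×36/199 = 16.10050
  Species A, Zone C: 89×34/199 = 15.20603
  Species A, Zone D: 89×46/199 = 20.57286
  Species B, Zone A: 110×83/199 = 45.87940
  Species B, Zone B: 110×36/199 = 19.89950
  Species B, Zone C: 110×34/199 = 18.79397
  Species B, Zone D: 110×46/199 = 25.42714
Contributions (O − E)²/E:
  (43 − 37.12060)²/37.12060 = 0.9312
  (10 − 16.10050)²/16.10050 = 2.3115
  (20 − 15.20603)²/15.20603 = 1.5114
  (16 − 20.57286)²/20.57286 = 1.0164
  (40 − 45.87940)²/45.87940 = 0.7534
  (26 − 19.89950)²/19.89950 = 1.8702
  (14 − 18.79397)²/18.79397 = 1.2228
  (30 − 25.42714)²/25.42714 = 0.8224
χ² = 0.9312 + 2.3115 + 1.5114 + 1.0164 + 0.7534 + 1.8702 + 1.2228 + 0.8224 = 10.439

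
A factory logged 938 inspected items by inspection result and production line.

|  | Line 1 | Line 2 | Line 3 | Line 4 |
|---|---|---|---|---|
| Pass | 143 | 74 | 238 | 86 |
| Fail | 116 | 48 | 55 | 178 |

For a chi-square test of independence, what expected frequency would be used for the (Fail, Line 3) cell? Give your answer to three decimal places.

124.010

Row total (Fail) = 397; column total (Line 3) = 293; grand total N = 938.
Expected count = (row total × column total) / N = 397 × 293 / 938 = 124.010.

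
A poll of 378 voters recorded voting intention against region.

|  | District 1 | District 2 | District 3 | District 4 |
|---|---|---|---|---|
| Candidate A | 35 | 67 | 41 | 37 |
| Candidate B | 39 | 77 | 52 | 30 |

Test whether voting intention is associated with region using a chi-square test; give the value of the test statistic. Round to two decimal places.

Row totals: 180, 198. Column totals: 74, 144, 93, 67. Grand total N = 378.
Expected counts (row total × column total / N):
  Candidate A, District 1: 180×74/378 = 35.238
  Candidate A, District 2: 180×144/378 = 68.571
  Candidate A, District 3: 180×93/378 = 44.286
  Candidate A, District 4: 180×67/378 = 31.905
  Candidate B, District 1: 198×74/378 = 38.762
  Candidate B, District 2: 198×144/378 = 75.429
  Candidate B, District 3: 198×93/378 = 48.714
  Candidate B, District 4: 198×67/378 = 35.095
Contributions (O − E)²/E:
  (35 − 35.238)²/35.238 = 0.0016
  (67 − 68.571)²/68.571 = 0.0360
  (41 − 44.286)²/44.286 = 0.2438
  (37 − 31.905)²/31.905 = 0.8136
  (39 − 38.762)²/38.762 = 0.0015
  (77 − 75.429)²/75.429 = 0.0327
  (52 − 48.714)²/48.714 = 0.2217
  (30 − 35.095)²/35.095 = 0.7397
χ² = 0.0016 + 0.0360 + 0.2438 + 0.8136 + 0.0015 + 0.0327 + 0.2217 + 0.7397 = 2.09

2.09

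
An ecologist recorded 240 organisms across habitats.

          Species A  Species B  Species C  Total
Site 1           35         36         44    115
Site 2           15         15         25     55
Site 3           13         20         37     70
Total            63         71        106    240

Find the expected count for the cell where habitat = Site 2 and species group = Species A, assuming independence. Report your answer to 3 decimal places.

14.438

Row total (Site 2) = 55; column total (Species A) = 63; grand total N = 240.
Expected count = (row total × column total) / N = 55 × 63 / 240 = 14.438.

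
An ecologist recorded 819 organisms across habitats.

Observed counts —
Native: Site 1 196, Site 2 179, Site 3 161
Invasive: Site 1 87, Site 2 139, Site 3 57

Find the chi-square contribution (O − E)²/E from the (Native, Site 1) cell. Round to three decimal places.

0.628

Row total (Native) = 536; column total (Site 1) = 283; N = 819.
Expected count E = 536 × 283 / 819 = 185.2112.
Contribution = (O − E)²/E = (196 − 185.2112)² / 185.2112 = 0.628.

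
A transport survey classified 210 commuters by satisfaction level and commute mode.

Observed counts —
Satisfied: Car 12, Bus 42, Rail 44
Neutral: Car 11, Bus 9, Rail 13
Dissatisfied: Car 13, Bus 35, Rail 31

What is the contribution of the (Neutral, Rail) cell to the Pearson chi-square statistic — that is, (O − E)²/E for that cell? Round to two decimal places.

Row total (Neutral) = 33; column total (Rail) = 88; N = 210.
Expected count E = 33 × 88 / 210 = 13.829.
Contribution = (O − E)²/E = (13 − 13.829)² / 13.829 = 0.05.

0.05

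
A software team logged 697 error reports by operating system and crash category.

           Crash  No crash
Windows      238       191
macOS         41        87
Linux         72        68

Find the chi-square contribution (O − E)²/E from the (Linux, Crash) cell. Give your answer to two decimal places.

Row total (Linux) = 140; column total (Crash) = 351; N = 697.
Expected count E = 140 × 351 / 697 = 70.502.
Contribution = (O − E)²/E = (72 − 70.502)² / 70.502 = 0.03.

0.03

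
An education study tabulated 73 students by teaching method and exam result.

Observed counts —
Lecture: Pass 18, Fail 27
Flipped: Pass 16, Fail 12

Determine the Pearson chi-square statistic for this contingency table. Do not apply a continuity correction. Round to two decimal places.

Row totals: 45, 28. Column totals: 34, 39. Grand total N = 73.
Expected counts (row total × column total / N):
  Lecture, Pass: 45×34/73 = 20.959
  Lecture, Fail: 45×39/73 = 24.041
  Flipped, Pass: 28×34/73 = 13.041
  Flipped, Fail: 28×39/73 = 14.959
Contributions (O − E)²/E:
  (18 − 20.959)²/20.959 = 0.4178
  (27 − 24.041)²/24.041 = 0.3642
  (16 − 13.041)²/13.041 = 0.6714
  (12 − 14.959)²/14.959 = 0.5853
χ² = 0.4178 + 0.3642 + 0.6714 + 0.5853 = 2.04

2.04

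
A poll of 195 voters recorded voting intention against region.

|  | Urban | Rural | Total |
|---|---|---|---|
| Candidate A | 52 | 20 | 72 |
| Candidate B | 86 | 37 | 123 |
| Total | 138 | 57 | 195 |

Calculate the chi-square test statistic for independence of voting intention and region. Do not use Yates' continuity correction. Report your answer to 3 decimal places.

0.116

Grand total N = 195.
Expected counts (row total × column total / N):
  Candidate A, Urban: 72×138/195 = 50.9538
  Candidate A, Rural: 72×57/195 = 21.0462
  Candidate B, Urban: 123×138/195 = 87.0462
  Candidate B, Rural: 123×57/195 = 35.9538
Contributions (O − E)²/E:
  (52 − 50.9538)²/50.9538 = 0.0215
  (20 − 21.0462)²/21.0462 = 0.0520
  (86 − 87.0462)²/87.0462 = 0.0126
  (37 − 35.9538)²/35.9538 = 0.0304
χ² = 0.0215 + 0.0520 + 0.0126 + 0.0304 = 0.116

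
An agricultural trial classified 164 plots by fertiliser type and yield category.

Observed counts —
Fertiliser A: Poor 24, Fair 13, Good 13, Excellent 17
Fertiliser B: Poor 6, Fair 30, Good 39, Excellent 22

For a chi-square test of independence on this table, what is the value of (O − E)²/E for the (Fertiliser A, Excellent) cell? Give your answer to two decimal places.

0.07

Row total (Fertiliser A) = 67; column total (Excellent) = 39; N = 164.
Expected count E = 67 × 39 / 164 = 15.933.
Contribution = (O − E)²/E = (17 − 15.933)² / 15.933 = 0.07.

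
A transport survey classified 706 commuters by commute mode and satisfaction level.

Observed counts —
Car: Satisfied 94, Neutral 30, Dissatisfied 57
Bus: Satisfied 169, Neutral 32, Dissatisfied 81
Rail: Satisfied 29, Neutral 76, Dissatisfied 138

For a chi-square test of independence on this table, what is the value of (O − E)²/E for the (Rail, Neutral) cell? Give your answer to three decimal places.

17.102

Row total (Rail) = 243; column total (Neutral) = 138; N = 706.
Expected count E = 243 × 138 / 706 = 47.49858.
Contribution = (O − E)²/E = (76 − 47.49858)² / 47.49858 = 17.102.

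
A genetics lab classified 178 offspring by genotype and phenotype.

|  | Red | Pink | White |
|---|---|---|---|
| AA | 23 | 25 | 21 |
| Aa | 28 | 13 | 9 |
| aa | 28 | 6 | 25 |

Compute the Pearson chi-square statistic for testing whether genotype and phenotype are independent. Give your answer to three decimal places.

17.541

Row totals: 69, 50, 59. Column totals: 79, 44, 55. Grand total N = 178.
Expected counts (row total × column total / N):
  AA, Red: 69×79/178 = 30.6236
  AA, Pink: 69×44/178 = 17.0562
  AA, White: 69×55/178 = 21.3202
  Aa, Red: 50×79/178 = 22.1910
  Aa, Pink: 50×44/178 = 12.3596
  Aa, White: 50×55/178 = 15.4494
  aa, Red: 59×79/178 = 26.1854
  aa, Pink: 59×44/178 = 14.5843
  aa, White: 59×55/178 = 18.2303
Contributions (O − E)²/E:
  (23 − 30.6236)²/30.6236 = 1.8979
  (25 − 17.0562)²/17.0562 = 3.6998
  (21 − 21.3202)²/21.3202 = 0.0048
  (28 − 22.1910)²/22.1910 = 1.5206
  (13 − 12.3596)²/12.3596 = 0.0332
  (9 − 15.4494)²/15.4494 = 2.6923
  (28 − 26.1854)²/26.1854 = 0.1257
  (6 − 14.5843)²/14.5843 = 5.0527
  (25 − 18.2303)²/18.2303 = 2.5139
χ² = 1.8979 + 3.6998 + 0.0048 + 1.5206 + 0.0332 + 2.6923 + 0.1257 + 5.0527 + 2.5139 = 17.541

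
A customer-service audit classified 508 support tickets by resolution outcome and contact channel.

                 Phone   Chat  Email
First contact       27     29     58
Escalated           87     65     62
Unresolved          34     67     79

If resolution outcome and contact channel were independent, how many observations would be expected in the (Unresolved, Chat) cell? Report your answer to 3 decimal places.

Row total (Unresolved) = 180; column total (Chat) = 161; grand total N = 508.
Expected count = (row total × column total) / N = 180 × 161 / 508 = 57.047.

57.047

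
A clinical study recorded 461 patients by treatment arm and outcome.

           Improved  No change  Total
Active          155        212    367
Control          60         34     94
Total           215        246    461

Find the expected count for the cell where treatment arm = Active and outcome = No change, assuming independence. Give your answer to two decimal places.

195.84

Row total (Active) = 367; column total (No change) = 246; grand total N = 461.
Expected count = (row total × column total) / N = 367 × 246 / 461 = 195.84.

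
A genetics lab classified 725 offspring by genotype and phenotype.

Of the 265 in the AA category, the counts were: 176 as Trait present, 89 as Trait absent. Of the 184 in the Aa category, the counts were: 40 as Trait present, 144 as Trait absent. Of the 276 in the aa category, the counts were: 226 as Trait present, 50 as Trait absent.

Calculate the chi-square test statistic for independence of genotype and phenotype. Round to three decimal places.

173.029

Row totals: 265, 184, 276. Column totals: 442, 283. Grand total N = 725.
Expected counts (row total × column total / N):
  AA, Trait present: 265×442/725 = 161.55862
  AA, Trait absent: 265×283/725 = 103.44138
  Aa, Trait present: 184×442/725 = 112.17655
  Aa, Trait absent: 184×283/725 = 71.82345
  aa, Trait present: 276×442/725 = 168.26483
  aa, Trait absent: 276×283/725 = 107.73517
Contributions (O − E)²/E:
  (176 − 161.55862)²/161.55862 = 1.2909
  (89 − 103.44138)²/103.44138 = 2.0162
  (40 − 112.17655)²/112.17655 = 46.4398
  (144 − 71.82345)²/71.82345 = 72.5314
  (226 − 168.26483)²/168.26483 = 19.8101
  (50 − 107.73517)²/107.73517 = 30.9402
χ² = 1.2909 + 2.0162 + 46.4398 + 72.5314 + 19.8101 + 30.9402 = 173.029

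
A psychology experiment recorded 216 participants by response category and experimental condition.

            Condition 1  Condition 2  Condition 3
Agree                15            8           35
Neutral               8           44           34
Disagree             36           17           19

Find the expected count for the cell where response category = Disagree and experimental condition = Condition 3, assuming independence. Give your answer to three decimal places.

29.333

Row total (Disagree) = 72; column total (Condition 3) = 88; grand total N = 216.
Expected count = (row total × column total) / N = 72 × 88 / 216 = 29.333.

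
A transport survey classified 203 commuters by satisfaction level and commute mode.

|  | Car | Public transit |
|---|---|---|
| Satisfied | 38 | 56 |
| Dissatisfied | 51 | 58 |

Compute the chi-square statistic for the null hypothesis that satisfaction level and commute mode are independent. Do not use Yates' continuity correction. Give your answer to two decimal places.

0.83

Row totals: 94, 109. Column totals: 89, 114. Grand total N = 203.
Expected counts (row total × column total / N):
  Satisfied, Car: 94×89/203 = 41.212
  Satisfied, Public transit: 94×114/203 = 52.788
  Dissatisfied, Car: 109×89/203 = 47.788
  Dissatisfied, Public transit: 109×114/203 = 61.212
Contributions (O − E)²/E:
  (38 − 41.212)²/41.212 = 0.2503
  (56 − 52.788)²/52.788 = 0.1954
  (51 − 47.788)²/47.788 = 0.2159
  (58 − 61.212)²/61.212 = 0.1685
χ² = 0.2503 + 0.1954 + 0.2159 + 0.1685 = 0.83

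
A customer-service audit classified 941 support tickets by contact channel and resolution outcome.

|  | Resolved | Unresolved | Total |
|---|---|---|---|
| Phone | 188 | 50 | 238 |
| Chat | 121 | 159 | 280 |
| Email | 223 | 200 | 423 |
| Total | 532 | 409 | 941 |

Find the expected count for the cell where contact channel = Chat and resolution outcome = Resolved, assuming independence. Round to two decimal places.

Row total (Chat) = 280; column total (Resolved) = 532; grand total N = 941.
Expected count = (row total × column total) / N = 280 × 532 / 941 = 158.30.

158.30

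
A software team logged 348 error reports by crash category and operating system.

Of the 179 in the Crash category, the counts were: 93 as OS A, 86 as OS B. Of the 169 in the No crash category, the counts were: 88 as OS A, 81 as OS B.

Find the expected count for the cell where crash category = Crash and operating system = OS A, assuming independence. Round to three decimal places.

93.101

Row total (Crash) = 179; column total (OS A) = 181; grand total N = 348.
Expected count = (row total × column total) / N = 179 × 181 / 348 = 93.101.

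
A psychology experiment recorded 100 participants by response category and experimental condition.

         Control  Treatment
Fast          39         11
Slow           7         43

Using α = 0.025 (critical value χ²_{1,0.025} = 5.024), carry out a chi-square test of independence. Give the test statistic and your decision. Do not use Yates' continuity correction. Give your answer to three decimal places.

Row totals: 50, 50. Column totals: 46, 54. Grand total N = 100.
Expected counts (row total × column total / N):
  Fast, Control: 50×46/100 = 23.0000
  Fast, Treatment: 50×54/100 = 27.0000
  Slow, Control: 50×46/100 = 23.0000
  Slow, Treatment: 50×54/100 = 27.0000
Contributions (O − E)²/E:
  (39 − 23.0000)²/23.0000 = 11.1304
  (11 − 27.0000)²/27.0000 = 9.4815
  (7 − 23.0000)²/23.0000 = 11.1304
  (43 − 27.0000)²/27.0000 = 9.4815
χ² = 11.1304 + 9.4815 + 11.1304 + 9.4815 = 41.224
df = (2−1)(2−1) = 1. Since 41.224 > 5.024, reject the null hypothesis of independence at α = 0.025.

41.224; reject H₀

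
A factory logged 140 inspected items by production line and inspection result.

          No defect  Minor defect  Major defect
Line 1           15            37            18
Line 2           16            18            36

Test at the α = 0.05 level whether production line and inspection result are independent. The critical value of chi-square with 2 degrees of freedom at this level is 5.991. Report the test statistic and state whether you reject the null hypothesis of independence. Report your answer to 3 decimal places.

Row totals: 70, 70. Column totals: 31, 55, 54. Grand total N = 140.
Expected counts (row total × column total / N):
  Line 1, No defect: 70×31/140 = 15.5000
  Line 1, Minor defect: 70×55/140 = 27.5000
  Line 1, Major defect: 70×54/140 = 27.0000
  Line 2, No defect: 70×31/140 = 15.5000
  Line 2, Minor defect: 70×55/140 = 27.5000
  Line 2, Major defect: 70×54/140 = 27.0000
Contributions (O − E)²/E:
  (15 − 15.5000)²/15.5000 = 0.0161
  (37 − 27.5000)²/27.5000 = 3.2818
  (18 − 27.0000)²/27.0000 = 3.0000
  (16 − 15.5000)²/15.5000 = 0.0161
  (18 − 27.5000)²/27.5000 = 3.2818
  (36 − 27.0000)²/27.0000 = 3.0000
χ² = 0.0161 + 3.2818 + 3.0000 + 0.0161 + 3.2818 + 3.0000 = 12.596
df = (2−1)(3−1) = 2. Since 12.596 > 5.991, reject the null hypothesis of independence at α = 0.05.

12.596; reject H₀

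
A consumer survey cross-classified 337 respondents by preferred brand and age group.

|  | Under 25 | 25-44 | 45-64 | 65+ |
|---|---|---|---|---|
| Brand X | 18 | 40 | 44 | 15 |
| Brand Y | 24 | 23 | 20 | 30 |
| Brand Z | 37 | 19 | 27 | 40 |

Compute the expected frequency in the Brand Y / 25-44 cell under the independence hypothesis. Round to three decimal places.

Row total (Brand Y) = 97; column total (25-44) = 82; grand total N = 337.
Expected count = (row total × column total) / N = 97 × 82 / 337 = 23.602.

23.602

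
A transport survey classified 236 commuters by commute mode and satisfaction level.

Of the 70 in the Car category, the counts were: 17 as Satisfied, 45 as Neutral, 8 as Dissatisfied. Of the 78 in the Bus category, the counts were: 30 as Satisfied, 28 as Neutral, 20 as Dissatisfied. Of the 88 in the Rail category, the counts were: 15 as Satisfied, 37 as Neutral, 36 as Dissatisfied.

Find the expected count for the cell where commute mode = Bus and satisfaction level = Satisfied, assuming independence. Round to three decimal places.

20.492

Row total (Bus) = 78; column total (Satisfied) = 62; grand total N = 236.
Expected count = (row total × column total) / N = 78 × 62 / 236 = 20.492.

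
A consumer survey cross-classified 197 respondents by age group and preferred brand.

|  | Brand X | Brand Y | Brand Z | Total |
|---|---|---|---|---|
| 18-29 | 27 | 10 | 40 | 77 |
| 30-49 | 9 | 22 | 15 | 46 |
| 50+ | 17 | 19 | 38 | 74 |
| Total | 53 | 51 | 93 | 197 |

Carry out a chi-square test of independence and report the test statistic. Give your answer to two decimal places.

Grand total N = 197.
Expected counts (row total × column total / N):
  18-29, Brand X: 77×53/197 = 20.7157
  18-29, Brand Y: 77×51/197 = 19.9340
  18-29, Brand Z: 77×93/197 = 36.3503
  30-49, Brand X: 46×53/197 = 12.3756
  30-49, Brand Y: 46×51/197 = 11.9086
  30-49, Brand Z: 46×93/197 = 21.7157
  50+, Brand X: 74×53/197 = 19.9086
  50+, Brand Y: 74×51/197 = 19.1574
  50+, Brand Z: 74×93/197 = 34.9340
Contributions (O − E)²/E:
  (27 − 20.7157)²/20.7157 = 1.9064
  (10 − 19.9340)²/19.9340 = 4.9506
  (40 − 36.3503)²/36.3503 = 0.3664
  (9 − 12.3756)²/12.3756 = 0.9207
  (22 − 11.9086)²/11.9086 = 8.5515
  (15 − 21.7157)²/21.7157 = 2.0769
  (17 − 19.9086)²/19.9086 = 0.4249
  (19 − 19.1574)²/19.1574 = 0.0013
  (38 − 34.9340)²/34.9340 = 0.2691
χ² = 1.9064 + 4.9506 + 0.3664 + 0.9207 + 8.5515 + 2.0769 + 0.4249 + 0.0013 + 0.2691 = 19.47

19.47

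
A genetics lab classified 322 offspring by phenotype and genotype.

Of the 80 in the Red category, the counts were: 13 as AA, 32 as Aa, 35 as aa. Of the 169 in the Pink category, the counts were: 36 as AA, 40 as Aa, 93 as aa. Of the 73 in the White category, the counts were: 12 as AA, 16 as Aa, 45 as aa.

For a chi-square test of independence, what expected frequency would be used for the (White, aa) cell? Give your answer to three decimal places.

39.220

Row total (White) = 73; column total (aa) = 173; grand total N = 322.
Expected count = (row total × column total) / N = 73 × 173 / 322 = 39.220.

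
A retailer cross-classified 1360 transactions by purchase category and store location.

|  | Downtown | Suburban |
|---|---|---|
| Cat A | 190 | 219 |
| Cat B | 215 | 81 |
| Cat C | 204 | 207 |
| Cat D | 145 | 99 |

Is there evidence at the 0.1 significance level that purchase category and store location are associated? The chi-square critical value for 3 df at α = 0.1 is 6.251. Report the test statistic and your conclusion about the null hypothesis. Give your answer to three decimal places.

Row totals: 409, 296, 411, 244. Column totals: 754, 606. Grand total N = 1360.
Expected counts (row total × column total / N):
  Cat A, Downtown: 409×754/1360 = 226.7544
  Cat A, Suburban: 409×606/1360 = 182.2456
  Cat B, Downtown: 296×754/1360 = 164.1059
  Cat B, Suburban: 296×606/1360 = 131.8941
  Cat C, Downtown: 411×754/1360 = 227.8632
  Cat C, Suburban: 411×606/1360 = 183.1368
  Cat D, Downtown: 244×754/1360 = 135.2765
  Cat D, Suburban: 244×606/1360 = 108.7235
Contributions (O − E)²/E:
  (190 − 226.7544)²/226.7544 = 5.9575
  (219 − 182.2456)²/182.2456 = 7.4124
  (215 − 164.1059)²/164.1059 = 15.7838
  (81 − 131.8941)²/131.8941 = 19.6386
  (204 − 227.8632)²/227.8632 = 2.4991
  (207 − 183.1368)²/183.1368 = 3.1094
  (145 − 135.2765)²/135.2765 = 0.6989
  (99 − 108.7235)²/108.7235 = 0.8696
χ² = 5.9575 + 7.4124 + 15.7838 + 19.6386 + 2.4991 + 3.1094 + 0.6989 + 0.8696 = 55.969
df = (4−1)(2−1) = 3. Since 55.969 > 6.251, reject the null hypothesis of independence at α = 0.1.

55.969; reject H₀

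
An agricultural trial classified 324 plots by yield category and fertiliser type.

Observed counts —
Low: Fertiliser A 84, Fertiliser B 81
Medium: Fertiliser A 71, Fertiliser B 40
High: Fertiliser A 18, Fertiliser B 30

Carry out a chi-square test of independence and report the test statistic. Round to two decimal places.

10.27

Row totals: 165, 111, 48. Column totals: 173, 151. Grand total N = 324.
Expected counts (row total × column total / N):
  Low, Fertiliser A: 165×173/324 = 88.102
  Low, Fertiliser B: 165×151/324 = 76.898
  Medium, Fertiliser A: 111×173/324 = 59.269
  Medium, Fertiliser B: 111×151/324 = 51.731
  High, Fertiliser A: 48×173/324 = 25.630
  High, Fertiliser B: 48×151/324 = 22.370
Contributions (O − E)²/E:
  (84 − 88.102)²/88.102 = 0.1910
  (81 − 76.898)²/76.898 = 0.2188
  (71 − 59.269)²/59.269 = 2.3219
  (40 − 51.731)²/51.731 = 2.6602
  (18 − 25.630)²/25.630 = 2.2714
  (30 − 22.370)²/22.370 = 2.6025
χ² = 0.1910 + 0.2188 + 2.3219 + 2.6602 + 2.2714 + 2.6025 = 10.27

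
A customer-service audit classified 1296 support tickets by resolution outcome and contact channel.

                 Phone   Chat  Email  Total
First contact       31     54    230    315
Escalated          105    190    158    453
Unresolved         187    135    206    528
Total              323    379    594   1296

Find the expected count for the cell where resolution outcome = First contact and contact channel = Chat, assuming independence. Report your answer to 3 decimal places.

92.118

Row total (First contact) = 315; column total (Chat) = 379; grand total N = 1296.
Expected count = (row total × column total) / N = 315 × 379 / 1296 = 92.118.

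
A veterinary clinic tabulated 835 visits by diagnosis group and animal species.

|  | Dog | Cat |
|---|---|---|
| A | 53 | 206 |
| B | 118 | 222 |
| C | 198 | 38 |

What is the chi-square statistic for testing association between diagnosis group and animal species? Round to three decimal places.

222.402

Row totals: 259, 340, 236. Column totals: 369, 466. Grand total N = 835.
Expected counts (row total × column total / N):
  A, Dog: 259×369/835 = 114.4563
  A, Cat: 259×466/835 = 144.5437
  B, Dog: 340×369/835 = 150.2515
  B, Cat: 340×466/835 = 189.7485
  C, Dog: 236×369/835 = 104.2922
  C, Cat: 236×466/835 = 131.7078
Contributions (O − E)²/E:
  (53 − 114.4563)²/114.4563 = 32.9984
  (206 − 144.5437)²/144.5437 = 26.1297
  (118 − 150.2515)²/150.2515 = 6.9228
  (222 − 189.7485)²/189.7485 = 5.4818
  (198 − 104.2922)²/104.2922 = 84.1976
  (38 − 131.7078)²/131.7078 = 66.6715
χ² = 32.9984 + 26.1297 + 6.9228 + 5.4818 + 84.1976 + 66.6715 = 222.402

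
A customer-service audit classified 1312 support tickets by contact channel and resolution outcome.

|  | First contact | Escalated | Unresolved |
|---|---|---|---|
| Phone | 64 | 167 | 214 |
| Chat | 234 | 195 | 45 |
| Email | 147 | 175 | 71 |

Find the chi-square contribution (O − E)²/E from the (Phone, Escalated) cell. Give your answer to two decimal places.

1.26

Row total (Phone) = 445; column total (Escalated) = 537; N = 1312.
Expected count E = 445 × 537 / 1312 = 182.138.
Contribution = (O − E)²/E = (167 − 182.138)² / 182.138 = 1.26.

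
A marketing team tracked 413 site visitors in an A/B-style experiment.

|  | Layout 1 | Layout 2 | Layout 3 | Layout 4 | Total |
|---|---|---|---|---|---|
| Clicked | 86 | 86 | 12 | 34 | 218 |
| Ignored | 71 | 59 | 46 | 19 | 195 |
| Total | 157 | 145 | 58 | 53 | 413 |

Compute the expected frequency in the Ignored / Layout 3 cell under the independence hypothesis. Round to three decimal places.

Row total (Ignored) = 195; column total (Layout 3) = 58; grand total N = 413.
Expected count = (row total × column total) / N = 195 × 58 / 413 = 27.385.

27.385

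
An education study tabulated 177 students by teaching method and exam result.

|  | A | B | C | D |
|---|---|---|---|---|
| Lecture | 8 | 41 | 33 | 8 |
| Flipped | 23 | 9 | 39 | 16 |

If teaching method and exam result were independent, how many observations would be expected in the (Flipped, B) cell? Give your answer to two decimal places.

Row total (Flipped) = 87; column total (B) = 50; grand total N = 177.
Expected count = (row total × column total) / N = 87 × 50 / 177 = 24.58.

24.58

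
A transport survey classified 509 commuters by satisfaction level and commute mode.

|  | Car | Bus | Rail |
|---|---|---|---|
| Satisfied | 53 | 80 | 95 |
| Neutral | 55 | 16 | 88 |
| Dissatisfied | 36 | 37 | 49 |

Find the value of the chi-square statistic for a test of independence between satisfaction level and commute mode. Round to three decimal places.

32.757

Row totals: 228, 159, 122. Column totals: 144, 133, 232. Grand total N = 509.
Expected counts (row total × column total / N):
  Satisfied, Car: 228×144/509 = 64.5029
  Satisfied, Bus: 228×133/509 = 59.5756
  Satisfied, Rail: 228×232/509 = 103.9214
  Neutral, Car: 159×144/509 = 44.9823
  Neutral, Bus: 159×133/509 = 41.5462
  Neutral, Rail: 159×232/509 = 72.4715
  Dissatisfied, Car: 122×144/509 = 34.5147
  Dissatisfied, Bus: 122×133/509 = 31.8782
  Dissatisfied, Rail: 122×232/509 = 55.6071
Contributions (O − E)²/E:
  (53 − 64.5029)²/64.5029 = 2.0513
  (80 − 59.5756)²/59.5756 = 7.0021
  (95 − 103.9214)²/103.9214 = 0.7659
  (55 − 44.9823)²/44.9823 = 2.2310
  (16 − 41.5462)²/41.5462 = 15.7080
  (88 − 72.4715)²/72.4715 = 3.3273
  (36 − 34.5147)²/34.5147 = 0.0639
  (37 − 31.8782)²/31.8782 = 0.8229
  (49 − 55.6071)²/55.6071 = 0.7850
χ² = 2.0513 + 7.0021 + 0.7659 + 2.2310 + 15.7080 + 3.3273 + 0.0639 + 0.8229 + 0.7850 = 32.757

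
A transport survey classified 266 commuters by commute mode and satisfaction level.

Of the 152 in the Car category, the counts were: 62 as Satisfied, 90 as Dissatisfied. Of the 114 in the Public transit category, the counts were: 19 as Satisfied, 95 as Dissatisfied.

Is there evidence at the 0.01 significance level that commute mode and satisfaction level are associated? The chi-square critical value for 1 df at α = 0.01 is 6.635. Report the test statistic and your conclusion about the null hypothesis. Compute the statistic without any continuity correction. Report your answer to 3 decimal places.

17.899; reject H₀

Row totals: 152, 114. Column totals: 81, 185. Grand total N = 266.
Expected counts (row total × column total / N):
  Car, Satisfied: 152×81/266 = 46.2857
  Car, Dissatisfied: 152×185/266 = 105.7143
  Public transit, Satisfied: 114×81/266 = 34.7143
  Public transit, Dissatisfied: 114×185/266 = 79.2857
Contributions (O − E)²/E:
  (62 − 46.2857)²/46.2857 = 5.3351
  (90 − 105.7143)²/105.7143 = 2.3359
  (19 − 34.7143)²/34.7143 = 7.1135
  (95 − 79.2857)²/79.2857 = 3.1145
χ² = 5.3351 + 2.3359 + 7.1135 + 3.1145 = 17.899
df = (2−1)(2−1) = 1. Since 17.899 > 6.635, reject the null hypothesis of independence at α = 0.01.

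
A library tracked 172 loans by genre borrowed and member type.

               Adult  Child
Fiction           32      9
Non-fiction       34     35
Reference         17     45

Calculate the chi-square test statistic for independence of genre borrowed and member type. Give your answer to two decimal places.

Row totals: 41, 69, 62. Column totals: 83, 89. Grand total N = 172.
Expected counts (row total × column total / N):
  Fiction, Adult: 41×83/172 = 19.785
  Fiction, Child: 41×89/172 = 21.215
  Non-fiction, Adult: 69×83/172 = 33.297
  Non-fiction, Child: 69×89/172 = 35.703
  Reference, Adult: 62×83/172 = 29.919
  Reference, Child: 62×89/172 = 32.081
Contributions (O − E)²/E:
  (32 − 19.785)²/19.785 = 7.5414
  (9 − 21.215)²/21.215 = 7.0331
  (34 − 33.297)²/33.297 = 0.0148
  (35 − 35.703)²/35.703 = 0.0138
  (17 − 29.919)²/29.919 = 5.5784
  (45 − 32.081)²/32.081 = 5.2025
χ² = 7.5414 + 7.0331 + 0.0148 + 0.0138 + 5.5784 + 5.2025 = 25.38

25.38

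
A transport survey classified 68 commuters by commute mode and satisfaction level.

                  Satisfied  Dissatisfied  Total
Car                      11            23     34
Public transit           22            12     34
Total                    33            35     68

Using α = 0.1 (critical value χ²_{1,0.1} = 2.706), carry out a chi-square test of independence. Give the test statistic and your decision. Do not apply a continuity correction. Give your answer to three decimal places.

7.124; reject H₀

Grand total N = 68.
Expected counts (row total × column total / N):
  Car, Satisfied: 34×33/68 = 16.5000
  Car, Dissatisfied: 34×35/68 = 17.5000
  Public transit, Satisfied: 34×33/68 = 16.5000
  Public transit, Dissatisfied: 34×35/68 = 17.5000
Contributions (O − E)²/E:
  (11 − 16.5000)²/16.5000 = 1.8333
  (23 − 17.5000)²/17.5000 = 1.7286
  (22 − 16.5000)²/16.5000 = 1.8333
  (12 − 17.5000)²/17.5000 = 1.7286
χ² = 1.8333 + 1.7286 + 1.8333 + 1.7286 = 7.124
df = (2−1)(2−1) = 1. Since 7.124 > 2.706, reject the null hypothesis of independence at α = 0.1.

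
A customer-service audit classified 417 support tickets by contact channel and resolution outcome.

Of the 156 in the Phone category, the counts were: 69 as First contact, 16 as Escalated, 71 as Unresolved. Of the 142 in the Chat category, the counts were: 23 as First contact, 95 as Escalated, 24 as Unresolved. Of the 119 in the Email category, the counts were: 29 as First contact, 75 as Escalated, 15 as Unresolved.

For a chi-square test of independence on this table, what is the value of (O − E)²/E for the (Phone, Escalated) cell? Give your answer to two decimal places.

Row total (Phone) = 156; column total (Escalated) = 186; N = 417.
Expected count E = 156 × 186 / 417 = 69.583.
Contribution = (O − E)²/E = (16 − 69.583)² / 69.583 = 41.26.

41.26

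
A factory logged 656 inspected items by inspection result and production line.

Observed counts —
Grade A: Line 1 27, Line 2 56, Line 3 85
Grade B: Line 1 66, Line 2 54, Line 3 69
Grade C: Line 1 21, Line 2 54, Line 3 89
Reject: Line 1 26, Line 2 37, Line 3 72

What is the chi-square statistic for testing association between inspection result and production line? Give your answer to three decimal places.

33.368

Row totals: 168, 189, 164, 135. Column totals: 140, 201, 315. Grand total N = 656.
Expected counts (row total × column total / N):
  Grade A, Line 1: 168×140/656 = 35.8537
  Grade A, Line 2: 168×201/656 = 51.4756
  Grade A, Line 3: 168×315/656 = 80.6707
  Grade B, Line 1: 189×140/656 = 40.3354
  Grade B, Line 2: 189×201/656 = 57.9101
  Grade B, Line 3: 189×315/656 = 90.7546
  Grade C, Line 1: 164×140/656 = 35.0000
  Grade C, Line 2: 164×201/656 = 50.2500
  Grade C, Line 3: 164×315/656 = 78.7500
  Reject, Line 1: 135×140/656 = 28.8110
  Reject, Line 2: 135×201/656 = 41.3643
  Reject, Line 3: 135×315/656 = 64.8247
Contributions (O − E)²/E:
  (27 − 35.8537)²/35.8537 = 2.1863
  (56 − 51.4756)²/51.4756 = 0.3977
  (85 − 80.6707)²/80.6707 = 0.2323
  (66 − 40.3354)²/40.3354 = 16.3299
  (54 − 57.9101)²/57.9101 = 0.2640
  (69 − 90.7546)²/90.7546 = 5.2148
  (21 − 35.0000)²/35.0000 = 5.6000
  (54 − 50.2500)²/50.2500 = 0.2799
  (89 − 78.7500)²/78.7500 = 1.3341
  (26 − 28.8110)²/28.8110 = 0.2743
  (37 − 41.3643)²/41.3643 = 0.4605
  (72 − 64.8247)²/64.8247 = 0.7942
χ² = 2.1863 + 0.3977 + 0.2323 + 16.3299 + 0.2640 + 5.2148 + 5.6000 + 0.2799 + 1.3341 + 0.2743 + 0.4605 + 0.7942 = 33.368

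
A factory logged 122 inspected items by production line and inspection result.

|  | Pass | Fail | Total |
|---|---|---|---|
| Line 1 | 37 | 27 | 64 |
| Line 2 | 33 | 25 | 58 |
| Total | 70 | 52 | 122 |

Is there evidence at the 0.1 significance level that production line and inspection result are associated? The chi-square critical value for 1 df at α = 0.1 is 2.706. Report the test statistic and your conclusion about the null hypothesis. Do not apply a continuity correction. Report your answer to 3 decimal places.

Grand total N = 122.
Expected counts (row total × column total / N):
  Line 1, Pass: 64×70/122 = 36.7213
  Line 1, Fail: 64×52/122 = 27.2787
  Line 2, Pass: 58×70/122 = 33.2787
  Line 2, Fail: 58×52/122 = 24.7213
Contributions (O − E)²/E:
  (37 − 36.7213)²/36.7213 = 0.0021
  (27 − 27.2787)²/27.2787 = 0.0028
  (33 − 33.2787)²/33.2787 = 0.0023
  (25 − 24.7213)²/24.7213 = 0.0031
χ² = 0.0021 + 0.0028 + 0.0023 + 0.0031 = 0.010
df = (2−1)(2−1) = 1. Since 0.010 < 2.706, fail to reject the null hypothesis of independence at α = 0.1.

0.010; fail to reject H₀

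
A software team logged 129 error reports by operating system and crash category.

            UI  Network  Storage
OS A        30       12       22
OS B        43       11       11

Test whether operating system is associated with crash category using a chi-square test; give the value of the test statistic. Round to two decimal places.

6.02

Row totals: 64, 65. Column totals: 73, 23, 33. Grand total N = 129.
Expected counts (row total × column total / N):
  OS A, UI: 64×73/129 = 36.217
  OS A, Network: 64×23/129 = 11.411
  OS A, Storage: 64×33/129 = 16.372
  OS B, UI: 65×73/129 = 36.783
  OS B, Network: 65×23/129 = 11.589
  OS B, Storage: 65×33/129 = 16.628
Contributions (O − E)²/E:
  (30 − 36.217)²/36.217 = 1.0672
  (12 − 11.411)²/11.411 = 0.0304
  (22 − 16.372)²/16.372 = 1.9347
  (43 − 36.783)²/36.783 = 1.0508
  (11 − 11.589)²/11.589 = 0.0299
  (11 − 16.628)²/16.628 = 1.9049
χ² = 1.0672 + 0.0304 + 1.9347 + 1.0508 + 0.0299 + 1.9049 = 6.02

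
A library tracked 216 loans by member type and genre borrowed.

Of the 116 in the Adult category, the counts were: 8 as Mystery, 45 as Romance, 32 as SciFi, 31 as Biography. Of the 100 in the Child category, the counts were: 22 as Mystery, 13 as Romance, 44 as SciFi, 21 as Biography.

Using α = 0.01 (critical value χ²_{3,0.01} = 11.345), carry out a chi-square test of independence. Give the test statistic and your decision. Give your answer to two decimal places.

Row totals: 116, 100. Column totals: 30, 58, 76, 52. Grand total N = 216.
Expected counts (row total × column total / N):
  Adult, Mystery: 116×30/216 = 16.111
  Adult, Romance: 116×58/216 = 31.148
  Adult, SciFi: 116×76/216 = 40.815
  Adult, Biography: 116×52/216 = 27.926
  Child, Mystery: 100×30/216 = 13.889
  Child, Romance: 100×58/216 = 26.852
  Child, SciFi: 100×76/216 = 35.185
  Child, Biography: 100×52/216 = 24.074
Contributions (O − E)²/E:
  (8 − 16.111)²/16.111 = 4.0834
  (45 − 31.148)²/31.148 = 6.1602
  (32 − 40.815)²/40.815 = 1.9038
  (31 − 27.926)²/27.926 = 0.3384
  (22 − 13.889)²/13.889 = 4.7367
  (13 − 26.852)²/26.852 = 7.1458
  (44 − 35.185)²/35.185 = 2.2084
  (21 − 24.074)²/24.074 = 0.3925
χ² = 4.0834 + 6.1602 + 1.9038 + 0.3384 + 4.7367 + 7.1458 + 2.2084 + 0.3925 = 26.97
df = (2−1)(4−1) = 3. Since 26.97 > 11.345, reject the null hypothesis of independence at α = 0.01.

26.97; reject H₀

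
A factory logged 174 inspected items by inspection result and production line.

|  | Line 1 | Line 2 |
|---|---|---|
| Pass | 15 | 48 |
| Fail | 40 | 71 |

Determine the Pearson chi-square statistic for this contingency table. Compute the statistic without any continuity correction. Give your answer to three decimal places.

2.779

Row totals: 63, 111. Column totals: 55, 119. Grand total N = 174.
Expected counts (row total × column total / N):
  Pass, Line 1: 63×55/174 = 19.9138
  Pass, Line 2: 63×119/174 = 43.0862
  Fail, Line 1: 111×55/174 = 35.0862
  Fail, Line 2: 111×119/174 = 75.9138
Contributions (O − E)²/E:
  (15 − 19.9138)²/19.9138 = 1.2125
  (48 − 43.0862)²/43.0862 = 0.5604
  (40 − 35.0862)²/35.0862 = 0.6882
  (71 − 75.9138)²/75.9138 = 0.3181
χ² = 1.2125 + 0.5604 + 0.6882 + 0.3181 = 2.779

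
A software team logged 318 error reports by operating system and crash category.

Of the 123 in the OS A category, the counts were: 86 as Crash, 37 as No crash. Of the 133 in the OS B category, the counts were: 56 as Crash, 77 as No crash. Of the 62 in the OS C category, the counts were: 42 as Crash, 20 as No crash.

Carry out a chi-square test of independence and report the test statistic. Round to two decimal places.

23.36

Row totals: 123, 133, 62. Column totals: 184, 134. Grand total N = 318.
Expected counts (row total × column total / N):
  OS A, Crash: 123×184/318 = 71.170
  OS A, No crash: 123×134/318 = 51.830
  OS B, Crash: 133×184/318 = 76.956
  OS B, No crash: 133×134/318 = 56.044
  OS C, Crash: 62×184/318 = 35.874
  OS C, No crash: 62×134/318 = 26.126
Contributions (O − E)²/E:
  (86 − 71.170)²/71.170 = 3.0902
  (37 − 51.830)²/51.830 = 4.2433
  (56 − 76.956)²/76.956 = 5.7066
  (77 − 56.044)²/56.044 = 7.8359
  (42 − 35.874)²/35.874 = 1.0461
  (20 − 26.126)²/26.126 = 1.4364
χ² = 3.0902 + 4.2433 + 5.7066 + 7.8359 + 1.0461 + 1.4364 = 23.36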